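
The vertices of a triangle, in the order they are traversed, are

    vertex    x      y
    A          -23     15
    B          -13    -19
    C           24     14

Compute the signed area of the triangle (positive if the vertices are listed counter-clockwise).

Apply the surveyor's formula: 2A = Σ (x_i·y_{i+1} − x_{i+1}·y_i), indices taken mod 3.
Cross-terms: 632, 274, 682  ⇒  Σ = 1588
Signed area = Σ/2 = 794 (positive ⇒ counter-clockwise traversal).

794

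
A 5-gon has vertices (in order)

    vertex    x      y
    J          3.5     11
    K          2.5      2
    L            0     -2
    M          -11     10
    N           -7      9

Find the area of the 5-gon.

Apply the shoelace formula: 2A = Σ (x_i·y_{i+1} − x_{i+1}·y_i), indices taken mod 5.
Σ = (-20.5) + (-5) + (-22) + (-29) + (-108.5) = -185
Area = |Σ|/2 = 92.5.

92.5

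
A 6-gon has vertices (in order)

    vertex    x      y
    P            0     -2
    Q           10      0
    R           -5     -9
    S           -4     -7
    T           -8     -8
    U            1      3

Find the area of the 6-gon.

56.5

Apply the shoelace formula: 2A = Σ (x_i·y_{i+1} − x_{i+1}·y_i), indices taken mod 6.
Σ = (20) + (-90) + (-1) + (-24) + (-16) + (-2) = -113
Area = |Σ|/2 = 56.5.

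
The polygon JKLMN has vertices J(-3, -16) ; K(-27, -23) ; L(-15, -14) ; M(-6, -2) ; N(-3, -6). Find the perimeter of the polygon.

|JK| = √((-24)² + (-7)²) = √625 = 25
|KL| = √((12)² + (9)²) = √225 = 15
|LM| = √((9)² + (12)²) = √225 = 15
|MN| = √((3)² + (-4)²) = √25 = 5
|NJ| = √((0)² + (-10)²) = √100 = 10
Perimeter = 25 + 15 + 15 + 5 + 10 = 70.

70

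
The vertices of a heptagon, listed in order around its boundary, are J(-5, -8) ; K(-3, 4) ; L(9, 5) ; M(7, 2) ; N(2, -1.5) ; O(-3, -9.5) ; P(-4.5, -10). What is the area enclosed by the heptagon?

88.375

Σ = (-44) + (-51) + (-17) + (-14.5) + (-23.5) + (-12.75) + (-14) = -176.75
Area = |Σ|/2 = 88.375.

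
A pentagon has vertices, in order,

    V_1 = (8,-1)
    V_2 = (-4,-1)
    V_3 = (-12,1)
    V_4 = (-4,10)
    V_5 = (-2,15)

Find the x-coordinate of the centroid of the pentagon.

-266/151

Apply Gauss's area formula. First the cross-terms c_i = x_i·y_{i+1} − x_{i+1}·y_i:
  -12, -16, -116, -40, -118  ⇒  2A = -302, A = -151.
Then Σ (x_i + x_{i+1})·c_i = 1596, so x̄ = 1596 / (6·(-151)) = -266/151.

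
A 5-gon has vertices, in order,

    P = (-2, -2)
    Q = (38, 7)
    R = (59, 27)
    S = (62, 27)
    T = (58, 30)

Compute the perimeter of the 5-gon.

146

|PQ| = √((40)² + (9)²) = √1681 = 41
|QR| = √((21)² + (20)²) = √841 = 29
|RS| = √((3)² + (0)²) = √9 = 3
|ST| = √((-4)² + (3)²) = √25 = 5
|TP| = √((-60)² + (-32)²) = √4624 = 68
Perimeter = 41 + 29 + 3 + 5 + 68 = 146.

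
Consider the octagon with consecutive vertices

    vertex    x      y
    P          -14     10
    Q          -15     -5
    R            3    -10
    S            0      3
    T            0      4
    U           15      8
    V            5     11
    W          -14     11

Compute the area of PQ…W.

341

Apply the surveyor's formula: 2A = Σ (x_i·y_{i+1} − x_{i+1}·y_i), indices taken mod 8.
Σ = (220) + (165) + (9) + (0) + (-60) + (125) + (209) + (14) = 682
Area = |Σ|/2 = 341.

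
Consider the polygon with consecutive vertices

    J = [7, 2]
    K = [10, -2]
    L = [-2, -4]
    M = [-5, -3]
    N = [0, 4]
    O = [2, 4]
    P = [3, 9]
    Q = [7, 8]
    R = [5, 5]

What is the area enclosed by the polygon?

Σ = (-34) + (-44) + (-14) + (-20) + (-8) + (6) + (-39) + (-5) + (-25) = -183
Area = |Σ|/2 = 91.5.

91.5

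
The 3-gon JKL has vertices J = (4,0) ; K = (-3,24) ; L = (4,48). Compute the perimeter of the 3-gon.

98

|JK| = √((-7)² + (24)²) = √625 = 25
|KL| = √((7)² + (24)²) = √625 = 25
|LJ| = √((0)² + (-48)²) = √2304 = 48
Perimeter = 25 + 25 + 48 = 98.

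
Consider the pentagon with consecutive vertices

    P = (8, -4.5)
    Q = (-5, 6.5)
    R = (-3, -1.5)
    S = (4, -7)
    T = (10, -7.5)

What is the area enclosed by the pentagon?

69.25

P→Q: (8)(6.5) − (-5)(-4.5) = 29.5
Q→R: (-5)(-1.5) − (-3)(6.5) = 27
R→S: (-3)(-7) − (4)(-1.5) = 27
S→T: (4)(-7.5) − (10)(-7) = 40
T→P: (10)(-4.5) − (8)(-7.5) = 15
Σ = 138.5
Area = |Σ|/2 = 69.25.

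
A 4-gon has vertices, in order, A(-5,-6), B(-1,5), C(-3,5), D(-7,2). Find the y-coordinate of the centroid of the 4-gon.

Apply Gauss's area formula. First the cross-terms c_i = x_i·y_{i+1} − x_{i+1}·y_i:
  -31, 10, 29, 52  ⇒  2A = 60, A = 30.
Then Σ (y_i + y_{i+1})·c_i = 126, so ȳ = 126 / (6·30) = 0.7.

0.7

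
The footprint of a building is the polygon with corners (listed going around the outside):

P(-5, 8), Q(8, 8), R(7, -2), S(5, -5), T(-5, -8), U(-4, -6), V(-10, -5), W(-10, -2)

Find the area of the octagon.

Apply the surveyor's formula: 2A = Σ (x_i·y_{i+1} − x_{i+1}·y_i), indices taken mod 8.
Σ = (-104) + (-72) + (-25) + (-65) + (-2) + (-40) + (-30) + (-90) = -428
Area = |Σ|/2 = 214.

214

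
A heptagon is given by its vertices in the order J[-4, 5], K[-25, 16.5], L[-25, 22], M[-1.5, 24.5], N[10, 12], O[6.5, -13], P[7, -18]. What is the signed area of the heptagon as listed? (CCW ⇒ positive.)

-596

Apply the shoelace (surveyor's) formula: 2A = Σ (x_i·y_{i+1} − x_{i+1}·y_i), indices taken mod 7.
Σ = (59) + (-137.5) + (-579.5) + (-263) + (-208) + (-26) + (-37) = -1192
Signed area = Σ/2 = -596 (negative ⇒ clockwise traversal).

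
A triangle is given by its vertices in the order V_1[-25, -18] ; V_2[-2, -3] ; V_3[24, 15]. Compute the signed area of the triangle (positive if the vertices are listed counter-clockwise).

Apply the shoelace (surveyor's) formula: 2A = Σ (x_i·y_{i+1} − x_{i+1}·y_i), indices taken mod 3.
V_1→V_2: (-25)(-3) − (-2)(-18) = 39
V_2→V_3: (-2)(15) − (24)(-3) = 42
V_3→V_1: (24)(-18) − (-25)(15) = -57
Σ = 24
Signed area = Σ/2 = 12 (positive ⇒ counter-clockwise traversal).

12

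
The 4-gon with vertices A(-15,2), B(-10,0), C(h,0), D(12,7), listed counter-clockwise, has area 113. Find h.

Write out the shoelace sum; only the two edges meeting at C involve h:
2·Area = [((-10)·0 − h·0) + (h·7 − 12·0)] + 149
       = 7·h + 149 = 226
⇒ h = 11.

11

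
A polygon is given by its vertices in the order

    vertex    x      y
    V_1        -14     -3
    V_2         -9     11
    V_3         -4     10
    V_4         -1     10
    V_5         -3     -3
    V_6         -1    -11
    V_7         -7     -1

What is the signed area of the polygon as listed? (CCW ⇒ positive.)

Σ = (-181) + (-46) + (-30) + (33) + (30) + (-76) + (7) = -263
Signed area = Σ/2 = -131.5 (negative ⇒ clockwise traversal).

-131.5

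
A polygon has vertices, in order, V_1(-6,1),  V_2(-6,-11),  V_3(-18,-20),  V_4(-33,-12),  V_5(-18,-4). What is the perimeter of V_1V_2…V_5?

|V_1V_2| = √((0)² + (-12)²) = √144 = 12
|V_2V_3| = √((-12)² + (-9)²) = √225 = 15
|V_3V_4| = √((-15)² + (8)²) = √289 = 17
|V_4V_5| = √((15)² + (8)²) = √289 = 17
|V_5V_1| = √((12)² + (5)²) = √169 = 13
Perimeter = 12 + 15 + 17 + 17 + 13 = 74.

74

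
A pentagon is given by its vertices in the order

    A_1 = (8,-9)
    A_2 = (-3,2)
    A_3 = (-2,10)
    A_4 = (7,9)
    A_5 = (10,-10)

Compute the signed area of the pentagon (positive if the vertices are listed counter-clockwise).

Apply the shoelace (surveyor's) formula: 2A = Σ (x_i·y_{i+1} − x_{i+1}·y_i), indices taken mod 5.
Σ = (-11) + (-26) + (-88) + (-160) + (-10) = -295
Signed area = Σ/2 = -147.5 (negative ⇒ clockwise traversal).

-147.5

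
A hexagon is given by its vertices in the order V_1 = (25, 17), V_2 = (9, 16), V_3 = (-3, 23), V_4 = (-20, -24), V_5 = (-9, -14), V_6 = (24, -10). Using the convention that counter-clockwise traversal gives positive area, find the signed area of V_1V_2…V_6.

V_1→V_2: (25)(16) − (9)(17) = 247
V_2→V_3: (9)(23) − (-3)(16) = 255
V_3→V_4: (-3)(-24) − (-20)(23) = 532
V_4→V_5: (-20)(-14) − (-9)(-24) = 64
V_5→V_6: (-9)(-10) − (24)(-14) = 426
V_6→V_1: (24)(17) − (25)(-10) = 658
Σ = 2182
Signed area = Σ/2 = 1091 (positive ⇒ counter-clockwise traversal).

1091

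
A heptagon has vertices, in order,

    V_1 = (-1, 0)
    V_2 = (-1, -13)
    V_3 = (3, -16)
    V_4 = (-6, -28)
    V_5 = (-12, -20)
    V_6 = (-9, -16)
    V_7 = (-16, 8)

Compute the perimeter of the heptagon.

|V_1V_2| = √((0)² + (-13)²) = √169 = 13
|V_2V_3| = √((4)² + (-3)²) = √25 = 5
|V_3V_4| = √((-9)² + (-12)²) = √225 = 15
|V_4V_5| = √((-6)² + (8)²) = √100 = 10
|V_5V_6| = √((3)² + (4)²) = √25 = 5
|V_6V_7| = √((-7)² + (24)²) = √625 = 25
|V_7V_1| = √((15)² + (-8)²) = √289 = 17
Perimeter = 13 + 5 + 15 + 10 + 5 + 25 + 17 = 90.

90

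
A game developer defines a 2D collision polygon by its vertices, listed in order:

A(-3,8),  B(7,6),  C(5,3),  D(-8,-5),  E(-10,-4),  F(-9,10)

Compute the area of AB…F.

Apply the surveyor's formula: 2A = Σ (x_i·y_{i+1} − x_{i+1}·y_i), indices taken mod 6.
Σ = (-74) + (-9) + (-1) + (-18) + (-136) + (-42) = -280
Area = |Σ|/2 = 140.

140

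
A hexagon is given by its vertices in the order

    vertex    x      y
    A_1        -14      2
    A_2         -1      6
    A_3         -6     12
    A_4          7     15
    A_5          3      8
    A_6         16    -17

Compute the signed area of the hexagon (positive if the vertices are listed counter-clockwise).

Apply the shoelace formula: 2A = Σ (x_i·y_{i+1} − x_{i+1}·y_i), indices taken mod 6.
A_1→A_2: (-14)(6) − (-1)(2) = -82
A_2→A_3: (-1)(12) − (-6)(6) = 24
A_3→A_4: (-6)(15) − (7)(12) = -174
A_4→A_5: (7)(8) − (3)(15) = 11
A_5→A_6: (3)(-17) − (16)(8) = -179
A_6→A_1: (16)(2) − (-14)(-17) = -206
Σ = -606
Signed area = Σ/2 = -303 (negative ⇒ clockwise traversal).

-303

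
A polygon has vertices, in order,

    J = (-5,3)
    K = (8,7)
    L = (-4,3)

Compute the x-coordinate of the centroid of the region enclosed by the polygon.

Apply the surveyor's formula. First the cross-terms c_i = x_i·y_{i+1} − x_{i+1}·y_i:
  -59, 52, 3  ⇒  2A = -4, A = -2.
Then Σ (x_i + x_{i+1})·c_i = 4, so x̄ = 4 / (6·(-2)) = -1/3.

-1/3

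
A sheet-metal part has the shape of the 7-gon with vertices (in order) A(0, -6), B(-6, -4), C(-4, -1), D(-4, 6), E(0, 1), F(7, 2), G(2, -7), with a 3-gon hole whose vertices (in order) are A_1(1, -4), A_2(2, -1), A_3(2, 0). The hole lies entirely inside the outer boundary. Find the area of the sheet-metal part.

Outer boundary:
Apply the shoelace (surveyor's) formula: 2A = Σ (x_i·y_{i+1} − x_{i+1}·y_i), indices taken mod 7.
A→B: (0)(-4) − (-6)(-6) = -36
B→C: (-6)(-1) − (-4)(-4) = -10
C→D: (-4)(6) − (-4)(-1) = -28
D→E: (-4)(1) − (0)(6) = -4
E→F: (0)(2) − (7)(1) = -7
F→G: (7)(-7) − (2)(2) = -53
G→A: (2)(-6) − (0)(-7) = -12
Σ = -150
Area = |Σ|/2 = 75.
Hole:
A_1→A_2: (1)(-1) − (2)(-4) = 7
A_2→A_3: (2)(0) − (2)(-1) = 2
A_3→A_1: (2)(-4) − (1)(0) = -8
Σ = 1
Area = |Σ|/2 = 0.5.
Net area = 75 − 0.5 = 74.5.

74.5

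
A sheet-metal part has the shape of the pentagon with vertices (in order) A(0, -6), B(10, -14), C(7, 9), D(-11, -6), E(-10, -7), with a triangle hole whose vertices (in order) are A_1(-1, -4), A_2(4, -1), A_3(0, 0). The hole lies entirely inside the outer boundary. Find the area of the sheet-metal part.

182.5

Outer boundary:
A→B: (0)(-14) − (10)(-6) = 60
B→C: (10)(9) − (7)(-14) = 188
C→D: (7)(-6) − (-11)(9) = 57
D→E: (-11)(-7) − (-10)(-6) = 17
E→A: (-10)(-6) − (0)(-7) = 60
Σ = 382
Area = |Σ|/2 = 191.
Hole:
Cross-terms: 17, 0, 0  ⇒  Σ = 17
Area = |Σ|/2 = 8.5.
Net area = 191 − 8.5 = 182.5.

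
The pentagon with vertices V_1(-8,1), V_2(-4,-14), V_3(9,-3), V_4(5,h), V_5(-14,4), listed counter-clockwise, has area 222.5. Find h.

The doubled signed area Σ (x_i y_{i+1} − x_{i+1} y_i) is linear in h.
With h=0 it equals 307; the coefficient of h is 23 (from the two edges through V_4).
So 23·h + 307 = 2·222.5 = 445 ⇒ h = 6.

6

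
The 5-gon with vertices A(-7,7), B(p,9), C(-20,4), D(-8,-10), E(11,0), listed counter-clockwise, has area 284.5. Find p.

The doubled signed area Σ (x_i y_{i+1} − x_{i+1} y_i) is linear in p.
With p=0 it equals 536; the coefficient of p is -3 (from the two edges through B).
So -3·p + 536 = 2·284.5 = 569 ⇒ p = -11.

-11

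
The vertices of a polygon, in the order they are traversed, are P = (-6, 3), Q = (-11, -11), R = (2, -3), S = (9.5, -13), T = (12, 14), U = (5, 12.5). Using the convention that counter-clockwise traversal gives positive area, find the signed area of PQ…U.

Apply the shoelace (surveyor's) formula: 2A = Σ (x_i·y_{i+1} − x_{i+1}·y_i), indices taken mod 6.
Cross-terms: 99, 55, 2.5, 289, 80, 90  ⇒  Σ = 615.5
Signed area = Σ/2 = 307.75 (positive ⇒ counter-clockwise traversal).

307.75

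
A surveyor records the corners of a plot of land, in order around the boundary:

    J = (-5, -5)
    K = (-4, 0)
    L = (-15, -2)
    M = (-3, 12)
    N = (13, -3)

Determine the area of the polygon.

212.5

Apply Gauss's area formula: 2A = Σ (x_i·y_{i+1} − x_{i+1}·y_i), indices taken mod 5.
Σ = (-20) + (8) + (-186) + (-147) + (-80) = -425
Area = |Σ|/2 = 212.5.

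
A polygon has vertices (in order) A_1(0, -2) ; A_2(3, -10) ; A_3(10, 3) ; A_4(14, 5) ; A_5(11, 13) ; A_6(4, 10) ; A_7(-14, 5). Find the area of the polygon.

Apply the shoelace formula: 2A = Σ (x_i·y_{i+1} − x_{i+1}·y_i), indices taken mod 7.
A_1→A_2: (0)(-10) − (3)(-2) = 6
A_2→A_3: (3)(3) − (10)(-10) = 109
A_3→A_4: (10)(5) − (14)(3) = 8
A_4→A_5: (14)(13) − (11)(5) = 127
A_5→A_6: (11)(10) − (4)(13) = 58
A_6→A_7: (4)(5) − (-14)(10) = 160
A_7→A_1: (-14)(-2) − (0)(5) = 28
Σ = 496
Area = |Σ|/2 = 248.

248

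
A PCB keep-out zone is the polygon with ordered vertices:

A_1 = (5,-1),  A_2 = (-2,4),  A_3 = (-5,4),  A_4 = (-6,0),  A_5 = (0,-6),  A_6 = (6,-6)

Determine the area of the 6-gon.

Apply the shoelace (surveyor's) formula: 2A = Σ (x_i·y_{i+1} − x_{i+1}·y_i), indices taken mod 6.
A_1→A_2: (5)(4) − (-2)(-1) = 18
A_2→A_3: (-2)(4) − (-5)(4) = 12
A_3→A_4: (-5)(0) − (-6)(4) = 24
A_4→A_5: (-6)(-6) − (0)(0) = 36
A_5→A_6: (0)(-6) − (6)(-6) = 36
A_6→A_1: (6)(-1) − (5)(-6) = 24
Σ = 150
Area = |Σ|/2 = 75.

75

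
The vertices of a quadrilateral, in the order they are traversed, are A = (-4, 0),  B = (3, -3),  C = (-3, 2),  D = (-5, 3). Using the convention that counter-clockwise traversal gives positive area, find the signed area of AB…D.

Apply the surveyor's formula: 2A = Σ (x_i·y_{i+1} − x_{i+1}·y_i), indices taken mod 4.
Cross-terms: 12, -3, 1, 12  ⇒  Σ = 22
Signed area = Σ/2 = 11 (positive ⇒ counter-clockwise traversal).

11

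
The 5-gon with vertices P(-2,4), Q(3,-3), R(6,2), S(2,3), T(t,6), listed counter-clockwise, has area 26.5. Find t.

-3

Write out the shoelace sum; only the two edges meeting at T involve t:
2·Area = [(2·6 − t·3) + (t·4 − (-2)·6)] + 32
       = 1·t + 56 = 53
⇒ t = -3.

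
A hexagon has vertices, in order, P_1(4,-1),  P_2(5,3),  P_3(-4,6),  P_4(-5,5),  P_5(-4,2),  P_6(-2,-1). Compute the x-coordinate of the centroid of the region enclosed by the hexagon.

Apply the surveyor's formula. First the cross-terms c_i = x_i·y_{i+1} − x_{i+1}·y_i:
  17, 42, 10, 10, 8, 6  ⇒  2A = 93, A = 46.5.
Then Σ (x_i + x_{i+1})·c_i = -21, so x̄ = -21 / (6·46.5) = -7/93.

-7/93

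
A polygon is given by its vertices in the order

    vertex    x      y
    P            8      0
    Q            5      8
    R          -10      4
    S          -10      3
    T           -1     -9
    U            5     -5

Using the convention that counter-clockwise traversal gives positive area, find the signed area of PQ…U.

178.5

Σ = (64) + (100) + (10) + (93) + (50) + (40) = 357
Signed area = Σ/2 = 178.5 (positive ⇒ counter-clockwise traversal).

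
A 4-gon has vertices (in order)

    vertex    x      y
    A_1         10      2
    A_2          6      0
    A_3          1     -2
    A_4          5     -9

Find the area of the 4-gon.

Cross-terms: -12, -12, 1, 100  ⇒  Σ = 77
Area = |Σ|/2 = 38.5.

38.5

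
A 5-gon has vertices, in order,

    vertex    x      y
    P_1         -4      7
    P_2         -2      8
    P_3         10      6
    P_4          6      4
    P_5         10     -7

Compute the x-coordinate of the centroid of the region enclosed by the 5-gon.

812/219

Apply the shoelace (surveyor's) formula. First the cross-terms c_i = x_i·y_{i+1} − x_{i+1}·y_i:
  -18, -92, 4, -82, 42  ⇒  2A = -146, A = -73.
Then Σ (x_i + x_{i+1})·c_i = -1624, so x̄ = -1624 / (6·(-73)) = 812/219.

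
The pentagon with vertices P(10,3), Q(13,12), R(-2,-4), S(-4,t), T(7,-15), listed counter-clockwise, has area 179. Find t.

Write out the shoelace sum; only the two edges meeting at S involve t:
2·Area = [((-2)·t − (-4)·(-4)) + ((-4)·(-15) − 7·t)] + 224
       = -9·t + 268 = 358
⇒ t = -10.

-10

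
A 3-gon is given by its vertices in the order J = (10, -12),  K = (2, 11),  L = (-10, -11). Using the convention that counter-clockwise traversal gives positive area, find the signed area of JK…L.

Apply Gauss's area formula: 2A = Σ (x_i·y_{i+1} − x_{i+1}·y_i), indices taken mod 3.
Cross-terms: 134, 88, 230  ⇒  Σ = 452
Signed area = Σ/2 = 226 (positive ⇒ counter-clockwise traversal).

226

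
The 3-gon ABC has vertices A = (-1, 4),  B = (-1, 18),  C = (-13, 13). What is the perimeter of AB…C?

42

|AB| = √((0)² + (14)²) = √196 = 14
|BC| = √((-12)² + (-5)²) = √169 = 13
|CA| = √((12)² + (-9)²) = √225 = 15
Perimeter = 14 + 13 + 15 = 42.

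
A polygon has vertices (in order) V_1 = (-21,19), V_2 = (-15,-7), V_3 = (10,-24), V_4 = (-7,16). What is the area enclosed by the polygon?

528.5

Apply Gauss's area formula: 2A = Σ (x_i·y_{i+1} − x_{i+1}·y_i), indices taken mod 4.
Σ = (432) + (430) + (-8) + (203) = 1057
Area = |Σ|/2 = 528.5.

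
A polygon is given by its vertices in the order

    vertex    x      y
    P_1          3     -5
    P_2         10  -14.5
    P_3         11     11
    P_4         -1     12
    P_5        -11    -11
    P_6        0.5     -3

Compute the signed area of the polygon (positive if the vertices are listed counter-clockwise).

P_1→P_2: (3)(-14.5) − (10)(-5) = 6.5
P_2→P_3: (10)(11) − (11)(-14.5) = 269.5
P_3→P_4: (11)(12) − (-1)(11) = 143
P_4→P_5: (-1)(-11) − (-11)(12) = 143
P_5→P_6: (-11)(-3) − (0.5)(-11) = 38.5
P_6→P_1: (0.5)(-5) − (3)(-3) = 6.5
Σ = 607
Signed area = Σ/2 = 303.5 (positive ⇒ counter-clockwise traversal).

303.5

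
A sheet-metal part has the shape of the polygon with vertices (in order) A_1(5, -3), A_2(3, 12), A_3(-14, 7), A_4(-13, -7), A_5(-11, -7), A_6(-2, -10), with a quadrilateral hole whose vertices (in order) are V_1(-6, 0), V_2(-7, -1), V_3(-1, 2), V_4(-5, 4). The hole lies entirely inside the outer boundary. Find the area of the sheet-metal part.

296

Outer boundary:
Apply the surveyor's formula: 2A = Σ (x_i·y_{i+1} − x_{i+1}·y_i), indices taken mod 6.
A_1→A_2: (5)(12) − (3)(-3) = 69
A_2→A_3: (3)(7) − (-14)(12) = 189
A_3→A_4: (-14)(-7) − (-13)(7) = 189
A_4→A_5: (-13)(-7) − (-11)(-7) = 14
A_5→A_6: (-11)(-10) − (-2)(-7) = 96
A_6→A_1: (-2)(-3) − (5)(-10) = 56
Σ = 613
Area = |Σ|/2 = 306.5.
Hole:
Σ = (6) + (-15) + (6) + (24) = 21
Area = |Σ|/2 = 10.5.
Net area = 306.5 − 10.5 = 296.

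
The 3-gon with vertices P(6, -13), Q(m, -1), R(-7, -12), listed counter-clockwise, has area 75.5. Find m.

1

Write out the shoelace sum; only the two edges meeting at Q involve m:
2·Area = [(6·(-1) − m·(-13)) + (m·(-12) − (-7)·(-1))] + 163
       = 1·m + 150 = 151
⇒ m = 1.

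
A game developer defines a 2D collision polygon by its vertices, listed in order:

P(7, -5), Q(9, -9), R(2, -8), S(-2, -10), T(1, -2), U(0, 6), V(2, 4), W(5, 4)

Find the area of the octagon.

82.5

Σ = (-18) + (-54) + (-36) + (14) + (6) + (-12) + (-12) + (-53) = -165
Area = |Σ|/2 = 82.5.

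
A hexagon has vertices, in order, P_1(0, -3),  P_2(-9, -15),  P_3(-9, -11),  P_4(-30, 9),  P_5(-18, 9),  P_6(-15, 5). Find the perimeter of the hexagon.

|P_1P_2| = √((-9)² + (-12)²) = √225 = 15
|P_2P_3| = √((0)² + (4)²) = √16 = 4
|P_3P_4| = √((-21)² + (20)²) = √841 = 29
|P_4P_5| = √((12)² + (0)²) = √144 = 12
|P_5P_6| = √((3)² + (-4)²) = √25 = 5
|P_6P_1| = √((15)² + (-8)²) = √289 = 17
Perimeter = 15 + 4 + 29 + 12 + 5 + 17 = 82.

82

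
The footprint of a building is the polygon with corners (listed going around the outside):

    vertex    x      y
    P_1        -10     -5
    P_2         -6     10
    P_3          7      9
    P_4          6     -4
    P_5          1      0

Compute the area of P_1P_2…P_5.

Apply the shoelace formula: 2A = Σ (x_i·y_{i+1} − x_{i+1}·y_i), indices taken mod 5.
Σ = (-130) + (-124) + (-82) + (4) + (-5) = -337
Area = |Σ|/2 = 168.5.

168.5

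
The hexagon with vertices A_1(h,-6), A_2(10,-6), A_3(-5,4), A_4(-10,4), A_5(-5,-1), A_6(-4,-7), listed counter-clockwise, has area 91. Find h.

7

The doubled signed area Σ (x_i y_{i+1} − x_{i+1} y_i) is linear in h.
With h=0 it equals 175; the coefficient of h is 1 (from the two edges through A_1).
So 1·h + 175 = 2·91 = 182 ⇒ h = 7.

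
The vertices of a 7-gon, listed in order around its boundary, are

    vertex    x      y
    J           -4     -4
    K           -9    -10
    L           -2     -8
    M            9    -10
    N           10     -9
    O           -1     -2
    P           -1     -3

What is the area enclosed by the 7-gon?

Apply the surveyor's formula: 2A = Σ (x_i·y_{i+1} − x_{i+1}·y_i), indices taken mod 7.
Σ = (4) + (52) + (92) + (19) + (-29) + (1) + (-8) = 131
Area = |Σ|/2 = 65.5.

65.5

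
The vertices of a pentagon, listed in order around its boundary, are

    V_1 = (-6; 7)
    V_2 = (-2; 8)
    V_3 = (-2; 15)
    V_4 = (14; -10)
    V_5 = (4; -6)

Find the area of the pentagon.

145

Σ = (-34) + (-14) + (-190) + (-44) + (-8) = -290
Area = |Σ|/2 = 145.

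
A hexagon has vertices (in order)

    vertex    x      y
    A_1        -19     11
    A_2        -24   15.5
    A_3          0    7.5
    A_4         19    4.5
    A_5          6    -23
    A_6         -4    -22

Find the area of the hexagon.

Cross-terms: -30.5, -180, -142.5, -464, -224, -462  ⇒  Σ = -1503
Area = |Σ|/2 = 751.5.

751.5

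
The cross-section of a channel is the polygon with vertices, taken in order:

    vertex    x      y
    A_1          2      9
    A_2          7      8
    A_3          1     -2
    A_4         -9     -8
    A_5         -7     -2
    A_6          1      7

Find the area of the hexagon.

92.5

Apply Gauss's area formula: 2A = Σ (x_i·y_{i+1} − x_{i+1}·y_i), indices taken mod 6.
A_1→A_2: (2)(8) − (7)(9) = -47
A_2→A_3: (7)(-2) − (1)(8) = -22
A_3→A_4: (1)(-8) − (-9)(-2) = -26
A_4→A_5: (-9)(-2) − (-7)(-8) = -38
A_5→A_6: (-7)(7) − (1)(-2) = -47
A_6→A_1: (1)(9) − (2)(7) = -5
Σ = -185
Area = |Σ|/2 = 92.5.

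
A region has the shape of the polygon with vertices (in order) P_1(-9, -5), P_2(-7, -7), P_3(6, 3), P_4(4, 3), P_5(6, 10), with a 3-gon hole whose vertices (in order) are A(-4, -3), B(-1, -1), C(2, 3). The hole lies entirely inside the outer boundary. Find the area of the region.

Outer boundary:
Σ = (28) + (21) + (6) + (22) + (60) = 137
Area = |Σ|/2 = 68.5.
Hole:
Apply the shoelace formula: 2A = Σ (x_i·y_{i+1} − x_{i+1}·y_i), indices taken mod 3.
Cross-terms: 1, -1, 6  ⇒  Σ = 6
Area = |Σ|/2 = 3.
Net area = 68.5 − 3 = 65.5.

65.5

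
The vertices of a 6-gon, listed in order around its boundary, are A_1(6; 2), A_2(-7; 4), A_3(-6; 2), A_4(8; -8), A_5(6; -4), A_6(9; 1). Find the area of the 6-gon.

75

Apply the shoelace (surveyor's) formula: 2A = Σ (x_i·y_{i+1} − x_{i+1}·y_i), indices taken mod 6.
Σ = (38) + (10) + (32) + (16) + (42) + (12) = 150
Area = |Σ|/2 = 75.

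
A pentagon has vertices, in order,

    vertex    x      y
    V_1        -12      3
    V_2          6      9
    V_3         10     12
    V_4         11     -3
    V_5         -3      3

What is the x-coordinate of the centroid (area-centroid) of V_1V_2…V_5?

1049/255

Apply Gauss's area formula. First the cross-terms c_i = x_i·y_{i+1} − x_{i+1}·y_i:
  -126, -18, -162, 24, 27  ⇒  2A = -255, A = -127.5.
Then Σ (x_i + x_{i+1})·c_i = -3147, so x̄ = -3147 / (6·(-127.5)) = 1049/255.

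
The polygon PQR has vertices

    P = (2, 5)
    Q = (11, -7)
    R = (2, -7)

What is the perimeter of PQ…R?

|PQ| = √((9)² + (-12)²) = √225 = 15
|QR| = √((-9)² + (0)²) = √81 = 9
|RP| = √((0)² + (12)²) = √144 = 12
Perimeter = 15 + 9 + 12 = 36.

36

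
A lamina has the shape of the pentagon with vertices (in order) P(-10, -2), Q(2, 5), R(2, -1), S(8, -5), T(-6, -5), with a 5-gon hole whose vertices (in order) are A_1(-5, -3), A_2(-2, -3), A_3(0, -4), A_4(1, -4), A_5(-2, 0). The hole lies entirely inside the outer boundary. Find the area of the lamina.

Outer boundary:
Apply the surveyor's formula: 2A = Σ (x_i·y_{i+1} − x_{i+1}·y_i), indices taken mod 5.
P→Q: (-10)(5) − (2)(-2) = -46
Q→R: (2)(-1) − (2)(5) = -12
R→S: (2)(-5) − (8)(-1) = -2
S→T: (8)(-5) − (-6)(-5) = -70
T→P: (-6)(-2) − (-10)(-5) = -38
Σ = -168
Area = |Σ|/2 = 84.
Hole:
Σ = (9) + (8) + (4) + (-8) + (6) = 19
Area = |Σ|/2 = 9.5.
Net area = 84 − 9.5 = 74.5.

74.5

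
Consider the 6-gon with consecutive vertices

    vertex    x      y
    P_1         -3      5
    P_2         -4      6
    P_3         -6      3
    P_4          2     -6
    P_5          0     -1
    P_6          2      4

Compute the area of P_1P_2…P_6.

Cross-terms: 2, 24, 30, -2, 2, 22  ⇒  Σ = 78
Area = |Σ|/2 = 39.

39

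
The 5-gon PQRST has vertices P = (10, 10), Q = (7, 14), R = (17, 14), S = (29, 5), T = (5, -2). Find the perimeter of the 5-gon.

68

|PQ| = √((-3)² + (4)²) = √25 = 5
|QR| = √((10)² + (0)²) = √100 = 10
|RS| = √((12)² + (-9)²) = √225 = 15
|ST| = √((-24)² + (-7)²) = √625 = 25
|TP| = √((5)² + (12)²) = √169 = 13
Perimeter = 5 + 10 + 15 + 25 + 13 = 68.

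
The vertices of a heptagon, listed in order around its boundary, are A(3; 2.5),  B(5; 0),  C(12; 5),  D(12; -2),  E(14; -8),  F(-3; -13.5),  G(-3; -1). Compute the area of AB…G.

Σ = (-12.5) + (25) + (-84) + (-68) + (-213) + (-37.5) + (-4.5) = -394.5
Area = |Σ|/2 = 197.25.

197.25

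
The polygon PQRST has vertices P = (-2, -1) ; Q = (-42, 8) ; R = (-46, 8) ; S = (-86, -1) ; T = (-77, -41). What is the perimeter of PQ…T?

212

|PQ| = √((-40)² + (9)²) = √1681 = 41
|QR| = √((-4)² + (0)²) = √16 = 4
|RS| = √((-40)² + (-9)²) = √1681 = 41
|ST| = √((9)² + (-40)²) = √1681 = 41
|TP| = √((75)² + (40)²) = √7225 = 85
Perimeter = 41 + 4 + 41 + 41 + 85 = 212.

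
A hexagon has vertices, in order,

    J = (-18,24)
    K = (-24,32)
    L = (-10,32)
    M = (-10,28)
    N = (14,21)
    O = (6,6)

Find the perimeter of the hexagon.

|JK| = √((-6)² + (8)²) = √100 = 10
|KL| = √((14)² + (0)²) = √196 = 14
|LM| = √((0)² + (-4)²) = √16 = 4
|MN| = √((24)² + (-7)²) = √625 = 25
|NO| = √((-8)² + (-15)²) = √289 = 17
|OJ| = √((-24)² + (18)²) = √900 = 30
Perimeter = 10 + 14 + 4 + 25 + 17 + 30 = 100.

100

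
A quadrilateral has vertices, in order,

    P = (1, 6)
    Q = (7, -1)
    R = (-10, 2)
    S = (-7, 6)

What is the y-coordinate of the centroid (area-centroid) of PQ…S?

55/19

Apply Gauss's area formula. First the cross-terms c_i = x_i·y_{i+1} − x_{i+1}·y_i:
  -43, 4, -46, -48  ⇒  2A = -133, A = -66.5.
Then Σ (y_i + y_{i+1})·c_i = -1155, so ȳ = -1155 / (6·(-66.5)) = 55/19.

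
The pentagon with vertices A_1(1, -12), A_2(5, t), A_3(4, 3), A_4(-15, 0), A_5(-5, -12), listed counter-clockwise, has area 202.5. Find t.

-11

The doubled signed area Σ (x_i y_{i+1} − x_{i+1} y_i) is linear in t.
With t=0 it equals 372; the coefficient of t is -3 (from the two edges through A_2).
So -3·t + 372 = 2·202.5 = 405 ⇒ t = -11.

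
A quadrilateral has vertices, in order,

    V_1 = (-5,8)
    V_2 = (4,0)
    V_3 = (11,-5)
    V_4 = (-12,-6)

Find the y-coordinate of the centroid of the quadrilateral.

-163/152

Apply the surveyor's formula. First the cross-terms c_i = x_i·y_{i+1} − x_{i+1}·y_i:
  -32, -20, -126, -126  ⇒  2A = -304, A = -152.
Then Σ (y_i + y_{i+1})·c_i = 978, so ȳ = 978 / (6·(-152)) = -163/152.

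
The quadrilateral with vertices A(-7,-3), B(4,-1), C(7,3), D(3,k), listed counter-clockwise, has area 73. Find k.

9

Write out the shoelace sum; only the two edges meeting at D involve k:
2·Area = [(7·k − 3·3) + (3·(-3) − (-7)·k)] + 38
       = 14·k + 20 = 146
⇒ k = 9.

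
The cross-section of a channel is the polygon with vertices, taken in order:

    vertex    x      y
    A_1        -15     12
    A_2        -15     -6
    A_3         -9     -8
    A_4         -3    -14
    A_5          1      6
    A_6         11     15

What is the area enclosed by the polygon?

370

Cross-terms: 270, 66, 102, -4, -51, 357  ⇒  Σ = 740
Area = |Σ|/2 = 370.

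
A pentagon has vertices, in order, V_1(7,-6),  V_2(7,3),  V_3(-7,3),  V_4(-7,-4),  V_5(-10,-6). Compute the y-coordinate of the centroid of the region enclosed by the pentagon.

Apply Gauss's area formula. First the cross-terms c_i = x_i·y_{i+1} − x_{i+1}·y_i:
  63, 42, 49, 2, 102  ⇒  2A = 258, A = 129.
Then Σ (y_i + y_{i+1})·c_i = -1230, so ȳ = -1230 / (6·129) = -205/129.

-205/129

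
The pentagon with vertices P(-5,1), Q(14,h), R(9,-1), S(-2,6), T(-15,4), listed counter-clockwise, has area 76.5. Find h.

-3

Write out the shoelace sum; only the two edges meeting at Q involve h:
2·Area = [((-5)·h − 14·1) + (14·(-1) − 9·h)] + 139
       = -14·h + 111 = 153
⇒ h = -3.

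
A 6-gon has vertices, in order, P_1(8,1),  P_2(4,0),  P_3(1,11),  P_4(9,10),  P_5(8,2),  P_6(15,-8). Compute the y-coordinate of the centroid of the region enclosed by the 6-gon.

Apply the surveyor's formula. First the cross-terms c_i = x_i·y_{i+1} − x_{i+1}·y_i:
  -4, 44, -89, -62, -94, 79  ⇒  2A = -126, A = -63.
Then Σ (y_i + y_{i+1})·c_i = -2122, so ȳ = -2122 / (6·(-63)) = 1061/189.

1061/189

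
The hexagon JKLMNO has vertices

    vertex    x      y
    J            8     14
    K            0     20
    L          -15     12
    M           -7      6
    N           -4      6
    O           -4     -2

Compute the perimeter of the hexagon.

68

|JK| = √((-8)² + (6)²) = √100 = 10
|KL| = √((-15)² + (-8)²) = √289 = 17
|LM| = √((8)² + (-6)²) = √100 = 10
|MN| = √((3)² + (0)²) = √9 = 3
|NO| = √((0)² + (-8)²) = √64 = 8
|OJ| = √((12)² + (16)²) = √400 = 20
Perimeter = 10 + 17 + 10 + 3 + 8 + 20 = 68.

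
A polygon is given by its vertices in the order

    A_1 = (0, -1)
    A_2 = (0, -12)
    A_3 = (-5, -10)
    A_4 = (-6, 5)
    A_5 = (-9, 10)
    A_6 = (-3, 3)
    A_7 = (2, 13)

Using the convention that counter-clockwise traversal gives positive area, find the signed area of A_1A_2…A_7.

-102

Σ = (0) + (-60) + (-85) + (-15) + (3) + (-45) + (-2) = -204
Signed area = Σ/2 = -102 (negative ⇒ clockwise traversal).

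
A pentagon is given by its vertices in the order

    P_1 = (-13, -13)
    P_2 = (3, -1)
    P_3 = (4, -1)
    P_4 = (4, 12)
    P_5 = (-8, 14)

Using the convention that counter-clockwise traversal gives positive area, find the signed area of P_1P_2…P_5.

Σ = (52) + (1) + (52) + (152) + (286) = 543
Signed area = Σ/2 = 271.5 (positive ⇒ counter-clockwise traversal).

271.5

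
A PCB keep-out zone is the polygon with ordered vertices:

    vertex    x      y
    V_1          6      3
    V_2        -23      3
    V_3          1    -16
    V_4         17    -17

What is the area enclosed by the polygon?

430

Σ = (87) + (365) + (255) + (153) = 860
Area = |Σ|/2 = 430.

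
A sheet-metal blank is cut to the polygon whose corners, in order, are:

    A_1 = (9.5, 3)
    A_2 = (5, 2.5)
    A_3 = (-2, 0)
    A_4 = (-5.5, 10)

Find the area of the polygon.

Apply the surveyor's formula: 2A = Σ (x_i·y_{i+1} − x_{i+1}·y_i), indices taken mod 4.
Σ = (8.75) + (5) + (-20) + (-111.5) = -117.75
Area = |Σ|/2 = 58.875.

58.875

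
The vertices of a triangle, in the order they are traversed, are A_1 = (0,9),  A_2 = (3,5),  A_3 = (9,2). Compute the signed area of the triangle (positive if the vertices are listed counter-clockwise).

7.5

Apply the shoelace (surveyor's) formula: 2A = Σ (x_i·y_{i+1} − x_{i+1}·y_i), indices taken mod 3.
Σ = (-27) + (-39) + (81) = 15
Signed area = Σ/2 = 7.5 (positive ⇒ counter-clockwise traversal).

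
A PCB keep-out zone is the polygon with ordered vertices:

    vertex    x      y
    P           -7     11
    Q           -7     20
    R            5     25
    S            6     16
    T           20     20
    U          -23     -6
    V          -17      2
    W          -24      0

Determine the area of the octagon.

P→Q: (-7)(20) − (-7)(11) = -63
Q→R: (-7)(25) − (5)(20) = -275
R→S: (5)(16) − (6)(25) = -70
S→T: (6)(20) − (20)(16) = -200
T→U: (20)(-6) − (-23)(20) = 340
U→V: (-23)(2) − (-17)(-6) = -148
V→W: (-17)(0) − (-24)(2) = 48
W→P: (-24)(11) − (-7)(0) = -264
Σ = -632
Area = |Σ|/2 = 316.

316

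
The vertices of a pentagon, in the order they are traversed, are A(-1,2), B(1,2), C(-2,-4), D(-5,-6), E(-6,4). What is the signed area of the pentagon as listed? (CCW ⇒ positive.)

Apply the surveyor's formula: 2A = Σ (x_i·y_{i+1} − x_{i+1}·y_i), indices taken mod 5.
Σ = (-4) + (0) + (-8) + (-56) + (-8) = -76
Signed area = Σ/2 = -38 (negative ⇒ clockwise traversal).

-38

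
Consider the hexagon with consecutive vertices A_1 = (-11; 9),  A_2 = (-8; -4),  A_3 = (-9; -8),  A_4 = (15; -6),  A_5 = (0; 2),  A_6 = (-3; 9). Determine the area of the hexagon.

Σ = (116) + (28) + (174) + (30) + (6) + (72) = 426
Area = |Σ|/2 = 213.

213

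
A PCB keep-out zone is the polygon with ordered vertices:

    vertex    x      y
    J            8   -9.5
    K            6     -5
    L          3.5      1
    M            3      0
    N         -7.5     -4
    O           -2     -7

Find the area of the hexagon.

72.5

Apply the surveyor's formula: 2A = Σ (x_i·y_{i+1} − x_{i+1}·y_i), indices taken mod 6.
Cross-terms: 17, 23.5, -3, -12, 44.5, 75  ⇒  Σ = 145
Area = |Σ|/2 = 72.5.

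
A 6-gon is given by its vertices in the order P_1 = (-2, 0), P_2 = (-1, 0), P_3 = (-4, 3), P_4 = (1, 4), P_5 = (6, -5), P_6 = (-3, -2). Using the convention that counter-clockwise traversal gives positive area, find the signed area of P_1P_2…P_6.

-41

Σ = (0) + (-3) + (-19) + (-29) + (-27) + (-4) = -82
Signed area = Σ/2 = -41 (negative ⇒ clockwise traversal).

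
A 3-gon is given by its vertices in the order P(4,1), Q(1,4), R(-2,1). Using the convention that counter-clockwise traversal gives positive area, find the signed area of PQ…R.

9

Apply Gauss's area formula: 2A = Σ (x_i·y_{i+1} − x_{i+1}·y_i), indices taken mod 3.
P→Q: (4)(4) − (1)(1) = 15
Q→R: (1)(1) − (-2)(4) = 9
R→P: (-2)(1) − (4)(1) = -6
Σ = 18
Signed area = Σ/2 = 9 (positive ⇒ counter-clockwise traversal).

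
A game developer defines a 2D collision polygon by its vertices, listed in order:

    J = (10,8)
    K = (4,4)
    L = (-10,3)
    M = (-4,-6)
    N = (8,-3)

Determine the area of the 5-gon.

143

Σ = (8) + (52) + (72) + (60) + (94) = 286
Area = |Σ|/2 = 143.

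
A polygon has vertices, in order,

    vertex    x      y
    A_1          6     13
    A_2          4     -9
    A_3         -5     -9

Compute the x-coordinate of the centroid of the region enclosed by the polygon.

Apply Gauss's area formula. First the cross-terms c_i = x_i·y_{i+1} − x_{i+1}·y_i:
  -106, -81, -11  ⇒  2A = -198, A = -99.
Then Σ (x_i + x_{i+1})·c_i = -990, so x̄ = -990 / (6·(-99)) = 5/3.

5/3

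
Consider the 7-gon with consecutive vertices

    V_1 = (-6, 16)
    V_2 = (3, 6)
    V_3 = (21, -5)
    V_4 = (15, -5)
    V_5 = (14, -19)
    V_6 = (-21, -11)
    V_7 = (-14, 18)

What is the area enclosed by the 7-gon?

V_1→V_2: (-6)(6) − (3)(16) = -84
V_2→V_3: (3)(-5) − (21)(6) = -141
V_3→V_4: (21)(-5) − (15)(-5) = -30
V_4→V_5: (15)(-19) − (14)(-5) = -215
V_5→V_6: (14)(-11) − (-21)(-19) = -553
V_6→V_7: (-21)(18) − (-14)(-11) = -532
V_7→V_1: (-14)(16) − (-6)(18) = -116
Σ = -1671
Area = |Σ|/2 = 835.5.

835.5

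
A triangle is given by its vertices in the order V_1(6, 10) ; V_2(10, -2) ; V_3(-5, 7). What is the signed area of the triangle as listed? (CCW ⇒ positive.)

-72

Apply the shoelace formula: 2A = Σ (x_i·y_{i+1} − x_{i+1}·y_i), indices taken mod 3.
Cross-terms: -112, 60, -92  ⇒  Σ = -144
Signed area = Σ/2 = -72 (negative ⇒ clockwise traversal).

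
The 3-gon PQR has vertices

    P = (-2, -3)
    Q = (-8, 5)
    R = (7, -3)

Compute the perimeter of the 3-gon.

36

|PQ| = √((-6)² + (8)²) = √100 = 10
|QR| = √((15)² + (-8)²) = √289 = 17
|RP| = √((-9)² + (0)²) = √81 = 9
Perimeter = 10 + 17 + 9 = 36.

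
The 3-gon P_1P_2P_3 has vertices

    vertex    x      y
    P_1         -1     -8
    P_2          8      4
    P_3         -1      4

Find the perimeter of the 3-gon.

36

|P_1P_2| = √((9)² + (12)²) = √225 = 15
|P_2P_3| = √((-9)² + (0)²) = √81 = 9
|P_3P_1| = √((0)² + (-12)²) = √144 = 12
Perimeter = 15 + 9 + 12 = 36.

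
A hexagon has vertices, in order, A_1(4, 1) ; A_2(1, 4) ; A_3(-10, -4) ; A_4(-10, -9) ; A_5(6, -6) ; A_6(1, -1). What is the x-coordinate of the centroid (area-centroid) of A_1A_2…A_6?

-28/11

Apply the surveyor's formula. First the cross-terms c_i = x_i·y_{i+1} − x_{i+1}·y_i:
  15, 36, 50, 114, 0, 5  ⇒  2A = 220, A = 110.
Then Σ (x_i + x_{i+1})·c_i = -1680, so x̄ = -1680 / (6·110) = -28/11.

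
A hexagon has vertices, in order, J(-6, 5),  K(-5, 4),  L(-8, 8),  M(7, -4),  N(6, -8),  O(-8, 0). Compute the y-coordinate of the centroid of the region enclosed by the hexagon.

Apply the surveyor's formula. First the cross-terms c_i = x_i·y_{i+1} − x_{i+1}·y_i:
  1, -8, -24, -32, -64, -40  ⇒  2A = -167, A = -83.5.
Then Σ (y_i + y_{i+1})·c_i = 513, so ȳ = 513 / (6·(-83.5)) = -171/167.

-171/167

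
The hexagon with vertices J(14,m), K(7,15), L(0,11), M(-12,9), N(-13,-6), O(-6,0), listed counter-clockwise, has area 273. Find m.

Write out the shoelace sum; only the two edges meeting at J involve m:
2·Area = [((-6)·m − 14·0) + (14·15 − 7·m)] + 362
       = -13·m + 572 = 546
⇒ m = 2.

2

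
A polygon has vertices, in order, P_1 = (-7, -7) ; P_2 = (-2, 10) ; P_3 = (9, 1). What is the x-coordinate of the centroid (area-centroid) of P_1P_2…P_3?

0

Apply Gauss's area formula. First the cross-terms c_i = x_i·y_{i+1} − x_{i+1}·y_i:
  -84, -92, -56  ⇒  2A = -232, A = -116.
Then Σ (x_i + x_{i+1})·c_i = 0, so x̄ = 0 / (6·(-116)) = 0.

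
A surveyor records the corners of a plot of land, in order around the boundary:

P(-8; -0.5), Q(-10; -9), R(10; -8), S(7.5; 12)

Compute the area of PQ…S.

254.625

Apply Gauss's area formula: 2A = Σ (x_i·y_{i+1} − x_{i+1}·y_i), indices taken mod 4.
Cross-terms: 67, 170, 180, 92.25  ⇒  Σ = 509.25
Area = |Σ|/2 = 254.625.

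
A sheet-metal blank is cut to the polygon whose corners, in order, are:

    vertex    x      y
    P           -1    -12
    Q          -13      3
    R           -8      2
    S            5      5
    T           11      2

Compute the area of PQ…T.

Apply the surveyor's formula: 2A = Σ (x_i·y_{i+1} − x_{i+1}·y_i), indices taken mod 5.
P→Q: (-1)(3) − (-13)(-12) = -159
Q→R: (-13)(2) − (-8)(3) = -2
R→S: (-8)(5) − (5)(2) = -50
S→T: (5)(2) − (11)(5) = -45
T→P: (11)(-12) − (-1)(2) = -130
Σ = -386
Area = |Σ|/2 = 193.

193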